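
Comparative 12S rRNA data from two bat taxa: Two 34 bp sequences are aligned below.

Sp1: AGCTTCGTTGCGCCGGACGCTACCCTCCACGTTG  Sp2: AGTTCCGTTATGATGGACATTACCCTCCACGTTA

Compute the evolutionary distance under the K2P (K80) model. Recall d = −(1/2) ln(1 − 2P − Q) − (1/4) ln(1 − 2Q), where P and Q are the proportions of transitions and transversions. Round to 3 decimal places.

Of 34 sites, 8 differences are transitions and 1 are transversions, so P = 8/34 ≈ 0.235294 and Q = 1/34 ≈ 0.029412.
Under the Kimura two-parameter model, d = −½ ln(1 − 2P − Q) − ¼ ln(1 − 2Q).
1 − 2P − Q = 0.5, giving −½ ln(0.5) = 0.346574.
1 − 2Q = 0.941176, giving −¼ ln(0.941176) = 0.015156.
d = 0.346574 + 0.015156 = 0.361730.

0.362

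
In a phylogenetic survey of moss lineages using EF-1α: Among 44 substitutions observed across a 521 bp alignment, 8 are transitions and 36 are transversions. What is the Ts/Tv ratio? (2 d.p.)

0.22

R = 8/36 = 0.222222… ≈ 0.22 (to 2 d.p.).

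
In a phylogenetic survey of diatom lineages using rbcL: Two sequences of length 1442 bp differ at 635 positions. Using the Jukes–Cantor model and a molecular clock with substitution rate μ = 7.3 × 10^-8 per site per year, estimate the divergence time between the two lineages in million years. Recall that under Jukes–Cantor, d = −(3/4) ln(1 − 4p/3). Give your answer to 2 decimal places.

4.54

p = 635/1442 ≈ 0.440361.
d = −(3/4) ln(1 − 4p/3) = −0.75 ln(1 − 0.587148) = −0.75 ln(0.412852)
  = −0.75 × (-0.884666) = 0.663500 substitutions/site.
Under a molecular clock d = 2μt, so t = d/(2μ) = 0.663500 / (2 × 7.3 × 10^-8) = 4.54 million years.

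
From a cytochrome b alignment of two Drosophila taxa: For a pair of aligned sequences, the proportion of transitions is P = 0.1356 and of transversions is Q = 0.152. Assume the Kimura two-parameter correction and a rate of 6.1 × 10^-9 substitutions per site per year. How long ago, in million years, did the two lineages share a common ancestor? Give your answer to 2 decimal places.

Under the Kimura two-parameter model, d = −½ ln(1 − 2P − Q) − ¼ ln(1 − 2Q).
1 − 2P − Q = 0.5768, giving −½ ln(0.5768) = 0.275130.
1 − 2Q = 0.696, giving −¼ ln(0.696) = 0.090601.
d = 0.275130 + 0.090601 = 0.365731.
Under a molecular clock d = 2μt, so t = d/(2μ) = 0.365731 / (2 × 6.1 × 10^-9) = 29.98 million years.

29.98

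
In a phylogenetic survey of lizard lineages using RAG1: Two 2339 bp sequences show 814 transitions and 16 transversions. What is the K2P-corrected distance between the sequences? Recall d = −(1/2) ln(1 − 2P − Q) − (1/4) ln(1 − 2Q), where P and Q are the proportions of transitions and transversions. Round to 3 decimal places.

P = 814/2339 ≈ 0.348012 and Q = 16/2339 ≈ 0.006841.
Under the Kimura two-parameter model, d = −½ ln(1 − 2P − Q) − ¼ ln(1 − 2Q).
1 − 2P − Q = 0.297135, giving −½ ln(0.297135) = 0.606784.
1 − 2Q = 0.986318, giving −¼ ln(0.986318) = 0.003444.
d = 0.606784 + 0.003444 = 0.610228.

0.610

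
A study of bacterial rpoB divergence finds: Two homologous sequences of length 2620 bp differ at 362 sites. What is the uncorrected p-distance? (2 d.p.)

0.14

p = 362/2620 = 0.138167… ≈ 0.14 (to 2 d.p.).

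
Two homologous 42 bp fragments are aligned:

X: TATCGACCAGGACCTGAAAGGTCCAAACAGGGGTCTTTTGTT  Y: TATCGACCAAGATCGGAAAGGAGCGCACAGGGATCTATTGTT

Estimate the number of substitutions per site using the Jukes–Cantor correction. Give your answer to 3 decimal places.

The sequences differ at 9 of 42 sites (10, 13, 15, 22, 23, 25, 26, 33, 37), so p = 9/42 ≈ 0.214286.
d = −(3/4) ln(1 − 4p/3) = −0.75 ln(1 − 0.285715) = −0.75 ln(0.714285)
  = −0.75 × (-0.336473) = 0.252355 substitutions/site.

0.252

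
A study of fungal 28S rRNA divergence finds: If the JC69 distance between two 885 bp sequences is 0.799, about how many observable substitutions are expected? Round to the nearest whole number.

435

Invert JC69: p = (3/4)(1 − e^(−4d/3)) = 0.75 × (1 − e^(-1.065333)) = 0.75 × (1 − 0.344613) = 0.491540.
Expected differing sites = pL ≈ 0.491540 × 885 = 435.0129 ≈ 435.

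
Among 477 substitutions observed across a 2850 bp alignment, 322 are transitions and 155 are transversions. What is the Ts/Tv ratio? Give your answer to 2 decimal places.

R = 322/155 = 2.077419… ≈ 2.08 (to 2 d.p.).

2.08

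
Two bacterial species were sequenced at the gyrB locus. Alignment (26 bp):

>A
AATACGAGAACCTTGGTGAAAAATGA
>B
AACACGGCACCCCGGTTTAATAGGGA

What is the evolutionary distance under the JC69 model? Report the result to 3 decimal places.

0.623

The sequences differ at 11 of 26 sites, so p = 11/26 ≈ 0.423077.
d = −(3/4) ln(1 − 4p/3) = −0.75 ln(1 − 0.564103) = −0.75 ln(0.435897)
  = −0.75 × (-0.830349) = 0.622762 substitutions/site.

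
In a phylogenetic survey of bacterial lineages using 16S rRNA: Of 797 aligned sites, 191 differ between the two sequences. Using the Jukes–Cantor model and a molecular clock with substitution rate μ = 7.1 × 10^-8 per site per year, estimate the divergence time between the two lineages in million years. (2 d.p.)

p = 191/797 ≈ 0.239649.
d = −(3/4) ln(1 − 4p/3) = −0.75 ln(1 − 0.319532) = −0.75 ln(0.680468)
  = −0.75 × (-0.384974) = 0.288731 substitutions/site.
Under a molecular clock d = 2μt, so t = d/(2μ) = 0.288731 / (2 × 7.1 × 10^-8) = 2.03 million years.

2.03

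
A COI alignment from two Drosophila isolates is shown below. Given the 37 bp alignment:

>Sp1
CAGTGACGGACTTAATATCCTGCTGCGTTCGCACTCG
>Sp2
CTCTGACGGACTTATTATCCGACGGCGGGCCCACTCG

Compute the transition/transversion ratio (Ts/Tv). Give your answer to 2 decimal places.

0.13

Transitions are A↔G and C↔T; transversions are all other mismatches.
Transitions: 1. Transversions: 8.
R = 1/8 = 0.125 ≈ 0.13 (to 2 d.p.).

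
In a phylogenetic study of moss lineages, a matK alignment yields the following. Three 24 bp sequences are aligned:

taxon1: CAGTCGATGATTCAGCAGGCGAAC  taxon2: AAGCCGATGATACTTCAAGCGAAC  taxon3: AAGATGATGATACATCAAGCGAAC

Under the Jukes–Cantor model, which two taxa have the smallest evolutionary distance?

taxon2 and taxon3

taxon1–taxon2: 6/24 differ, p = 0.250, d = 0.304.
taxon1–taxon3: 6/24 differ, p = 0.250, d = 0.304.
taxon2–taxon3: 3/24 differ, p = 0.125, d = 0.137.
The smallest distance is between taxon2 and taxon3.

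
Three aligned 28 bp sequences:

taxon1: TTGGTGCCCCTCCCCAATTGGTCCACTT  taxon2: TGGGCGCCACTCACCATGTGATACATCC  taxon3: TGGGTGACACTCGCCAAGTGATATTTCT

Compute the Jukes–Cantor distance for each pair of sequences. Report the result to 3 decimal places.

d(taxon1,taxon2) = 0.556, d(taxon1,taxon3) = 0.556, d(taxon2,taxon3) = 0.304

taxon1–taxon2: 11/28 sites differ → p ≈ 0.392857, d = −0.75 ln(1 − 0.523809) = 0.556452 ≈ 0.556.
taxon1–taxon3: 11/28 sites differ → p ≈ 0.392857, d = −0.75 ln(1 − 0.523809) = 0.556452 ≈ 0.556.
taxon2–taxon3: 7/28 sites differ → p = 0.25, d = −0.75 ln(1 − 0.333333) = 0.304098 ≈ 0.304.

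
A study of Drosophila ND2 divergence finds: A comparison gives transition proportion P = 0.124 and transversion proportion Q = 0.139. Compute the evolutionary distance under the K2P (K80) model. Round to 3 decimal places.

0.326

Under the Kimura two-parameter model, d = −½ ln(1 − 2P − Q) − ¼ ln(1 − 2Q).
1 − 2P − Q = 0.613, giving −½ ln(0.613) = 0.244695.
1 − 2Q = 0.722, giving −¼ ln(0.722) = 0.081433.
d = 0.244695 + 0.081433 = 0.326128.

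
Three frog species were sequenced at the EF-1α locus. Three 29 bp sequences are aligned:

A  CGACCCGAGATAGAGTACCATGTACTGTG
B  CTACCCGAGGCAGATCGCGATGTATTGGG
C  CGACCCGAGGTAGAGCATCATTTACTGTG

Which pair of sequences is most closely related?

A–B: 9/29 differ, p = 0.310, d = 0.401.
A–C: 4/29 differ, p = 0.138, d = 0.152.
B–C: 9/29 differ, p = 0.310, d = 0.401.
The smallest distance is between A and C.

A and C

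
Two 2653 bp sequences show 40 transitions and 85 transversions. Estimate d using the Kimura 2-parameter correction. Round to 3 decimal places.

0.049

P = 40/2653 ≈ 0.015077 and Q = 85/2653 ≈ 0.032039.
Under the Kimura two-parameter model, d = −½ ln(1 − 2P − Q) − ¼ ln(1 − 2Q).
1 − 2P − Q = 0.937807, giving −½ ln(0.937807) = 0.032106.
1 − 2Q = 0.935922, giving −¼ ln(0.935922) = 0.016556.
d = 0.032106 + 0.016556 = 0.048662.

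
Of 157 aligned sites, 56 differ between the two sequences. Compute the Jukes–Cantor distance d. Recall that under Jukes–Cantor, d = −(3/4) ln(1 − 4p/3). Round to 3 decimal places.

0.484

p = 56/157 ≈ 0.356688.
d = −(3/4) ln(1 − 4p/3) = −0.75 ln(1 − 0.475584) = −0.75 ln(0.524416)
  = −0.75 × (-0.645470) = 0.484103 substitutions/site.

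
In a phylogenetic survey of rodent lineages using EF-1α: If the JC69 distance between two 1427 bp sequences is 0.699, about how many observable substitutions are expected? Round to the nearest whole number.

649

Invert JC69: p = (3/4)(1 − e^(−4d/3)) = 0.75 × (1 − e^(-0.932)) = 0.75 × (1 − 0.393765) = 0.454676.
Expected differing sites = pL ≈ 0.454676 × 1427 = 648.822652 ≈ 649.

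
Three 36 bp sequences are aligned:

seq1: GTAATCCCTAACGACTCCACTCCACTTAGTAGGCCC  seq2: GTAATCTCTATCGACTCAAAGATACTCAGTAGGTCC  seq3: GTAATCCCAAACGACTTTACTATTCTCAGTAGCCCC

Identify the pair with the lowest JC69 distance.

seq1 and seq3

seq1–seq2: 9/36 differ, p = 0.250, d = 0.304.
seq1–seq3: 8/36 differ, p = 0.222, d = 0.264.
seq2–seq3: 10/36 differ, p = 0.278, d = 0.347.
The smallest distance is between seq1 and seq3.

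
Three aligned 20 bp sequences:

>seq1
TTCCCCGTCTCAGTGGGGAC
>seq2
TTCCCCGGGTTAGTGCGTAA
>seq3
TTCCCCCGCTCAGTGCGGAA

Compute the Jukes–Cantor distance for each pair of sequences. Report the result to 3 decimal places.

d(seq1,seq2) = 0.383, d(seq1,seq3) = 0.233, d(seq2,seq3) = 0.233

seq1–seq2: 6/20 sites differ → p = 0.3, d = −0.75 ln(1 − 0.4) = 0.383119 ≈ 0.383.
seq1–seq3: 4/20 sites differ → p = 0.2, d = −0.75 ln(1 − 0.266667) = 0.232617 ≈ 0.233.
seq2–seq3: 4/20 sites differ → p = 0.2, d = −0.75 ln(1 − 0.266667) = 0.232617 ≈ 0.233.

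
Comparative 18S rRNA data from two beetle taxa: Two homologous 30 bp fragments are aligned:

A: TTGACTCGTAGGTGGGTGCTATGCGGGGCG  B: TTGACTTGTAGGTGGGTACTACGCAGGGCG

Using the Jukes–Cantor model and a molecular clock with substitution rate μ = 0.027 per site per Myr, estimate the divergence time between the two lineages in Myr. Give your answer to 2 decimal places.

The sequences differ at 4 of 30 sites (7, 18, 22, 25), so p = 4/30 ≈ 0.133333.
d = −(3/4) ln(1 − 4p/3) = −0.75 ln(1 − 0.177777) = −0.75 ln(0.822223)
  = −0.75 × (-0.195744) = 0.146808 substitutions/site.
Under a molecular clock d = 2μt, so t = d/(2μ) = 0.146808 / (2 × 0.027) = 2.72 Myr.

2.72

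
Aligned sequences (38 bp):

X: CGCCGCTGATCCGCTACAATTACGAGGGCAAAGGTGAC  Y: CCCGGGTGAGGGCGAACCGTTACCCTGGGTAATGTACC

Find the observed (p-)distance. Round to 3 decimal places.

0.500

The sequences differ at 19 of 38 positions.
p = 19/38 = 0.500.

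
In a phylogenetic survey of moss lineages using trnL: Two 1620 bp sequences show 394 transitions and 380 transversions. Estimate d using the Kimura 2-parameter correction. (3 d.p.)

P = 394/1620 ≈ 0.24321 and Q = 380/1620 ≈ 0.234568.
Under the Kimura two-parameter model, d = −½ ln(1 − 2P − Q) − ¼ ln(1 − 2Q).
1 − 2P − Q = 0.279012, giving −½ ln(0.279012) = 0.638250.
1 − 2Q = 0.530864, giving −¼ ln(0.530864) = 0.158312.
d = 0.638250 + 0.158312 = 0.796562.

0.797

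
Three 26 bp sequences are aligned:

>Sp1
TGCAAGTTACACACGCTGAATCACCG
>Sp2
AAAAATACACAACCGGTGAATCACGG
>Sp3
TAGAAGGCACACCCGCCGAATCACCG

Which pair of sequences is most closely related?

Sp1–Sp2: 10/26 differ, p = 0.385, d = 0.539.
Sp1–Sp3: 6/26 differ, p = 0.231, d = 0.276.
Sp2–Sp3: 8/26 differ, p = 0.308, d = 0.396.
The smallest distance is between Sp1 and Sp3.

Sp1 and Sp3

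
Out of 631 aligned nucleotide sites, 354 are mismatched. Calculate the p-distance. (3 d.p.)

0.561

p = 354/631 = 0.561014… ≈ 0.561 (to 3 d.p.).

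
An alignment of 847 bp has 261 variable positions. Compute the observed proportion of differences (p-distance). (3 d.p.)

0.308

p = 261/847 = 0.308146… ≈ 0.308 (to 3 d.p.).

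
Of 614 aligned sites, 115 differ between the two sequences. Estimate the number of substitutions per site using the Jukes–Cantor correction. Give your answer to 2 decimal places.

p = 115/614 ≈ 0.187296.
d = −(3/4) ln(1 − 4p/3) = −0.75 ln(1 − 0.249728) = −0.75 ln(0.750272)
  = −0.75 × (-0.287319) = 0.215489 substitutions/site.

0.22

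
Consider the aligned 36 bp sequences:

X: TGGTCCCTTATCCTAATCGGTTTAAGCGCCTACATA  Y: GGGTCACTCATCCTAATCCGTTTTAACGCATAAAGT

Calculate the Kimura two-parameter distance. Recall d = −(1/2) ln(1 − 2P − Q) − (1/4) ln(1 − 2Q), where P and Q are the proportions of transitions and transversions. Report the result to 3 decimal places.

0.350

Of 36 sites, 2 differences are transitions and 8 are transversions, so P = 2/36 ≈ 0.055556 and Q = 8/36 ≈ 0.222222.
Under the Kimura two-parameter model, d = −½ ln(1 − 2P − Q) − ¼ ln(1 − 2Q).
1 − 2P − Q = 0.666666, giving −½ ln(0.666666) = 0.202733.
1 − 2Q = 0.555556, giving −¼ ln(0.555556) = 0.146946.
d = 0.202733 + 0.146946 = 0.349679.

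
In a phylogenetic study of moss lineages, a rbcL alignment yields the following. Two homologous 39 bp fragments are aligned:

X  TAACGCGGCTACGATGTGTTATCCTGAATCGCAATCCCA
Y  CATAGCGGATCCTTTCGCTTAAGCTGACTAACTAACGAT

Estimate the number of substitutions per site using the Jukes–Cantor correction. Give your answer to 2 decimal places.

0.86

The sequences differ at 20 of 39 sites, so p = 20/39 ≈ 0.512821.
d = −(3/4) ln(1 − 4p/3) = −0.75 ln(1 − 0.683761) = −0.75 ln(0.316239)
  = −0.75 × (-1.151257) = 0.863443 substitutions/site.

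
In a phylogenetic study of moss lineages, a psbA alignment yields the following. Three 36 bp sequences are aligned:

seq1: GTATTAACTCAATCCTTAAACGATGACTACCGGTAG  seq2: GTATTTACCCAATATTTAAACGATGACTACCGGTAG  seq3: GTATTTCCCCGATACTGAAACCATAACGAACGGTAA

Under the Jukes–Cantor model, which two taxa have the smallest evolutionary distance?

seq1–seq2: 4/36 differ, p = 0.111, d = 0.120.
seq1–seq3: 11/36 differ, p = 0.306, d = 0.392.
seq2–seq3: 9/36 differ, p = 0.250, d = 0.304.
The smallest distance is between seq1 and seq2.

seq1 and seq2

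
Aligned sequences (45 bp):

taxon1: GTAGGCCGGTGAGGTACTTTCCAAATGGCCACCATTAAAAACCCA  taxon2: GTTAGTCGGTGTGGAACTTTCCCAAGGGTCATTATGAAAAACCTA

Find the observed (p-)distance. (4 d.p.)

0.2667

The sequences differ at 12 of 45 positions.
p = 12/45 = 0.266666… ≈ 0.2667 (to 4 d.p.).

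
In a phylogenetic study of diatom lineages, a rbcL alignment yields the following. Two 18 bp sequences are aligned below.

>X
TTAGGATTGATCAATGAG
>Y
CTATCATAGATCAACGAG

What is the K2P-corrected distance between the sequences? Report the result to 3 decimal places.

0.348

Of 18 sites, 2 differences are transitions and 3 are transversions, so P = 2/18 ≈ 0.111111 and Q = 3/18 ≈ 0.166667.
Under the Kimura two-parameter model, d = −½ ln(1 − 2P − Q) − ¼ ln(1 − 2Q).
1 − 2P − Q = 0.611111, giving −½ ln(0.611111) = 0.246238.
1 − 2Q = 0.666666, giving −¼ ln(0.666666) = 0.101367.
d = 0.246238 + 0.101367 = 0.347605.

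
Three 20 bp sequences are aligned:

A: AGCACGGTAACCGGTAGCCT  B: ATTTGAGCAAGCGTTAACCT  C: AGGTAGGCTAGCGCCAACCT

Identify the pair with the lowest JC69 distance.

B and C

A–B: 9/20 differ, p = 0.450, d = 0.687.
A–C: 9/20 differ, p = 0.450, d = 0.687.
B–C: 7/20 differ, p = 0.350, d = 0.471.
The smallest distance is between B and C.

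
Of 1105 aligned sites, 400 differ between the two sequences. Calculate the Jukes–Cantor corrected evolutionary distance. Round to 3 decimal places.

0.494

p = 400/1105 ≈ 0.361991.
d = −(3/4) ln(1 − 4p/3) = −0.75 ln(1 − 0.482655) = −0.75 ln(0.517345)
  = −0.75 × (-0.659045) = 0.494284 substitutions/site.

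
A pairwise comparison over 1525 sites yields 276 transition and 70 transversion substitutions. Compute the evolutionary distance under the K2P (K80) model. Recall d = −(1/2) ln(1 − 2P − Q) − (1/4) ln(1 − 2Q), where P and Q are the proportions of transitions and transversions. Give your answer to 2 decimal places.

0.29

P = 276/1525 ≈ 0.180984 and Q = 70/1525 ≈ 0.045902.
Under the Kimura two-parameter model, d = −½ ln(1 − 2P − Q) − ¼ ln(1 − 2Q).
1 − 2P − Q = 0.59213, giving −½ ln(0.59213) = 0.262015.
1 − 2Q = 0.908196, giving −¼ ln(0.908196) = 0.024074.
d = 0.262015 + 0.024074 = 0.286089.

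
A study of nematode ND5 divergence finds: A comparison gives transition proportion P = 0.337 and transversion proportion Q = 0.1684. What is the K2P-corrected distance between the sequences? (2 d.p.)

Under the Kimura two-parameter model, d = −½ ln(1 − 2P − Q) − ¼ ln(1 − 2Q).
1 − 2P − Q = 0.1576, giving −½ ln(0.1576) = 0.923848.
1 − 2Q = 0.6632, giving −¼ ln(0.6632) = 0.102670.
d = 0.923848 + 0.102670 = 1.026518.

1.03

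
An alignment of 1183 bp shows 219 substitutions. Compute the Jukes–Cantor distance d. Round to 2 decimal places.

0.21

p = 219/1183 ≈ 0.185123.
d = −(3/4) ln(1 − 4p/3) = −0.75 ln(1 − 0.246831) = −0.75 ln(0.753169)
  = −0.75 × (-0.283466) = 0.212600 substitutions/site.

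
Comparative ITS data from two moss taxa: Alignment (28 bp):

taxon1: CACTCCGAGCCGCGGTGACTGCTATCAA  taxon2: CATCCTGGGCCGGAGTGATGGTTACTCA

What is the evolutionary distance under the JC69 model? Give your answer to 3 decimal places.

The sequences differ at 12 of 28 sites, so p = 12/28 ≈ 0.428571.
d = −(3/4) ln(1 − 4p/3) = −0.75 ln(1 − 0.571428) = −0.75 ln(0.428572)
  = −0.75 × (-0.847297) = 0.635473 substitutions/site.

0.635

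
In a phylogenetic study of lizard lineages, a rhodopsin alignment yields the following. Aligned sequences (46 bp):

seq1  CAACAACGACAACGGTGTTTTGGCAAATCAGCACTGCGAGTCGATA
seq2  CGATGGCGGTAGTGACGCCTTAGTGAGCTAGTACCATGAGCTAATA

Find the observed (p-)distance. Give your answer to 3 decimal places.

0.543

The sequences differ at 25 of 46 positions.
p = 25/46 = 0.543478… ≈ 0.543 (to 3 d.p.).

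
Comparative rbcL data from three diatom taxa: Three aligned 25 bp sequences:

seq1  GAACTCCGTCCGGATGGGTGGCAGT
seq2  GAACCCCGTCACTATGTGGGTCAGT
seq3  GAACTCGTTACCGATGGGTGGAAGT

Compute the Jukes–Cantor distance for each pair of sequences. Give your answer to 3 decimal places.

d(seq1,seq2) = 0.351, d(seq1,seq3) = 0.233, d(seq2,seq3) = 0.572

seq1–seq2: 7/25 sites differ → p = 0.28, d = −0.75 ln(1 − 0.373333) = 0.350505 ≈ 0.351.
seq1–seq3: 5/25 sites differ → p = 0.2, d = −0.75 ln(1 − 0.266667) = 0.232617 ≈ 0.233.
seq2–seq3: 10/25 sites differ → p = 0.4, d = −0.75 ln(1 − 0.533333) = 0.571605 ≈ 0.572.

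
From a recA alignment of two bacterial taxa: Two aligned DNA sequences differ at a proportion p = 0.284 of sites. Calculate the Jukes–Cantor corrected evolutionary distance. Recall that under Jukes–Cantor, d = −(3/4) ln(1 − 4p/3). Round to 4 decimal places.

0.3569

d = −(3/4) ln(1 − 4p/3) = −0.75 ln(1 − 0.378667) = −0.75 ln(0.621333)
  = −0.75 × (-0.475888) = 0.356916 substitutions/site.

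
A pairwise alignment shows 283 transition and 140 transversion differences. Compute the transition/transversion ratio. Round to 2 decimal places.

2.02

R = 283/140 = 2.021428… ≈ 2.02 (to 2 d.p.).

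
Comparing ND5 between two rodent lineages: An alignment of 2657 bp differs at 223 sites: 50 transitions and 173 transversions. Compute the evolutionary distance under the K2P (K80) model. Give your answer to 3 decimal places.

P = 50/2657 ≈ 0.018818 and Q = 173/2657 ≈ 0.065111.
Under the Kimura two-parameter model, d = −½ ln(1 − 2P − Q) − ¼ ln(1 − 2Q).
1 − 2P − Q = 0.897253, giving −½ ln(0.897253) = 0.054209.
1 − 2Q = 0.869778, giving −¼ ln(0.869778) = 0.034879.
d = 0.054209 + 0.034879 = 0.089088.

0.089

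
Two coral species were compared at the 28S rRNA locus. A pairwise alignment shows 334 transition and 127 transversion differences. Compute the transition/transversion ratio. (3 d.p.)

2.630

R = 334/127 = 2.629921… ≈ 2.630 (to 3 d.p.).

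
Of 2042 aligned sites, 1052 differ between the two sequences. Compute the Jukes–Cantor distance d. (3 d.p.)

p = 1052/2042 ≈ 0.515181.
d = −(3/4) ln(1 − 4p/3) = −0.75 ln(1 − 0.686908) = −0.75 ln(0.313092)
  = −0.75 × (-1.161258) = 0.870944 substitutions/site.

0.871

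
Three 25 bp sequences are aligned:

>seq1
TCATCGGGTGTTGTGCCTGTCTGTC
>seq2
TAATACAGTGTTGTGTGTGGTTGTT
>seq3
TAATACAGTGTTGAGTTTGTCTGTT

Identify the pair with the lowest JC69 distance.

seq2 and seq3

seq1–seq2: 9/25 differ, p = 0.360, d = 0.490.
seq1–seq3: 8/25 differ, p = 0.320, d = 0.417.
seq2–seq3: 4/25 differ, p = 0.160, d = 0.180.
The smallest distance is between seq2 and seq3.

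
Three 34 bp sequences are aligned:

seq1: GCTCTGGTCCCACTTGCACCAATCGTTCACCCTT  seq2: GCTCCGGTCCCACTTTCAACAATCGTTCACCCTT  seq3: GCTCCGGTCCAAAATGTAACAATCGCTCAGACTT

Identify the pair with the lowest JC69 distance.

seq1 and seq2

seq1–seq2: 3/34 differ, p = 0.088, d = 0.094.
seq1–seq3: 9/34 differ, p = 0.265, d = 0.326.
seq2–seq3: 8/34 differ, p = 0.235, d = 0.282.
The smallest distance is between seq1 and seq2.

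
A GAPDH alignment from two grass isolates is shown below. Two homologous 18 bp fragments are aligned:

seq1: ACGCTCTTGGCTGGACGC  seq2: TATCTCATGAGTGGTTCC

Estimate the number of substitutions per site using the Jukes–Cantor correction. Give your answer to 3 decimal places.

0.824

The sequences differ at 9 of 18 sites (1, 2, 3, 7, 10, 11, 15, 16, 17), so p = 9/18 = 0.5.
d = −(3/4) ln(1 − 4p/3) = −0.75 ln(1 − 0.666667) = −0.75 ln(0.333333)
  = −0.75 × (-1.098613) = 0.823960 substitutions/site.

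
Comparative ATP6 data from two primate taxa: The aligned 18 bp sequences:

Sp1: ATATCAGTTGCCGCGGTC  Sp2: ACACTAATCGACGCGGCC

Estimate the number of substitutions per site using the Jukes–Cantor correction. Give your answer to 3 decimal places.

The sequences differ at 7 of 18 sites (2, 4, 5, 7, 9, 11, 17), so p = 7/18 ≈ 0.388889.
d = −(3/4) ln(1 − 4p/3) = −0.75 ln(1 − 0.518519) = −0.75 ln(0.481481)
  = −0.75 × (-0.730889) = 0.548167 substitutions/site.

0.548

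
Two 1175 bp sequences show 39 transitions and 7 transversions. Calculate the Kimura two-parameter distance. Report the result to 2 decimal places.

P = 39/1175 ≈ 0.033191 and Q = 7/1175 ≈ 0.005957.
Under the Kimura two-parameter model, d = −½ ln(1 − 2P − Q) − ¼ ln(1 − 2Q).
1 − 2P − Q = 0.927661, giving −½ ln(0.927661) = 0.037544.
1 − 2Q = 0.988086, giving −¼ ln(0.988086) = 0.002996.
d = 0.037544 + 0.002996 = 0.040540.

0.04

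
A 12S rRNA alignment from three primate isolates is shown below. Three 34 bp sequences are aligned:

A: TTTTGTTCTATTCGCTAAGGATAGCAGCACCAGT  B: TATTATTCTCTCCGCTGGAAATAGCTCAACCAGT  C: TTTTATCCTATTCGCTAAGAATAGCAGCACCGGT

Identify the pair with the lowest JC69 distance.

A and C

A–B: 11/34 differ, p = 0.324, d = 0.423.
A–C: 4/34 differ, p = 0.118, d = 0.128.
B–C: 11/34 differ, p = 0.324, d = 0.423.
The smallest distance is between A and C.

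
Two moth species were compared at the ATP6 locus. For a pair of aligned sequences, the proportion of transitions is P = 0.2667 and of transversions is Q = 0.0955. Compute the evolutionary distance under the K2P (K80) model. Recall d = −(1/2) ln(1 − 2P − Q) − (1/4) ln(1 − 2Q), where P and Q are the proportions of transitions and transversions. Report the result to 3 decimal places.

0.549

Under the Kimura two-parameter model, d = −½ ln(1 − 2P − Q) − ¼ ln(1 − 2Q).
1 − 2P − Q = 0.3711, giving −½ ln(0.3711) = 0.495642.
1 − 2Q = 0.809, giving −¼ ln(0.809) = 0.052989.
d = 0.495642 + 0.052989 = 0.548631.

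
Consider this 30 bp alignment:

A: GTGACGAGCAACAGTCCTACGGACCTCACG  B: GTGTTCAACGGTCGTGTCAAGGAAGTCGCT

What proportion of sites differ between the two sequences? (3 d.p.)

0.533

The sequences differ at 16 of 30 positions.
p = 16/30 = 0.533333… ≈ 0.533 (to 3 d.p.).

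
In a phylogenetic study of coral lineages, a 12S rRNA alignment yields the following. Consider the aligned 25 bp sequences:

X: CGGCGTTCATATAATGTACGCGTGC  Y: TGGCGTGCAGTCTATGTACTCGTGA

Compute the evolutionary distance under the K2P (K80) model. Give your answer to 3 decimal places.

0.419

Of 25 sites, 2 differences are transitions and 6 are transversions, so P = 2/25 = 0.08 and Q = 6/25 = 0.24.
Under the Kimura two-parameter model, d = −½ ln(1 − 2P − Q) − ¼ ln(1 − 2Q).
1 − 2P − Q = 0.6, giving −½ ln(0.6) = 0.255413.
1 − 2Q = 0.52, giving −¼ ln(0.52) = 0.163482.
d = 0.255413 + 0.163482 = 0.418895.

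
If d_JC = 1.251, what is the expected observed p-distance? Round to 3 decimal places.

0.609

p = (3/4)(1 − e^(−4d/3)) = 0.75 × (1 − e^(-1.668)) = 0.75 × (1 − 0.188624) = 0.608532.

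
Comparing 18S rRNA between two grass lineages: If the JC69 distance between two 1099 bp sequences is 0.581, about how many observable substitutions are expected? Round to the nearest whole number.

Invert JC69: p = (3/4)(1 − e^(−4d/3)) = 0.75 × (1 − e^(-0.774667)) = 0.75 × (1 − 0.460857) = 0.404357.
Expected differing sites = pL ≈ 0.404357 × 1099 = 444.388343 ≈ 444.

444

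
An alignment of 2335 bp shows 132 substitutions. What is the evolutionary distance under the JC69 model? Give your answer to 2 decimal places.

p = 132/2335 ≈ 0.056531.
d = −(3/4) ln(1 − 4p/3) = −0.75 ln(1 − 0.075375) = −0.75 ln(0.924625)
  = −0.75 × (-0.078367) = 0.058775 substitutions/site.

0.06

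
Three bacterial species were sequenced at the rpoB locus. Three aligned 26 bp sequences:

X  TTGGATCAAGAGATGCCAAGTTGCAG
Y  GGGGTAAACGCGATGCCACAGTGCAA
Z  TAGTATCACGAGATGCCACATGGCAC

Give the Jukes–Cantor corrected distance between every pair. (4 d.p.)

d(X,Y) = 0.6228, d(X,Z) = 0.3335, d(Y,Z) = 0.5393

X–Y: 11/26 sites differ → p ≈ 0.423077, d = −0.75 ln(1 − 0.564103) = 0.622762 ≈ 0.6228.
X–Z: 7/26 sites differ → p ≈ 0.269231, d = −0.75 ln(1 − 0.358975) = 0.333515 ≈ 0.3335.
Y–Z: 10/26 sites differ → p ≈ 0.384615, d = −0.75 ln(1 − 0.51282) = 0.539341 ≈ 0.5393.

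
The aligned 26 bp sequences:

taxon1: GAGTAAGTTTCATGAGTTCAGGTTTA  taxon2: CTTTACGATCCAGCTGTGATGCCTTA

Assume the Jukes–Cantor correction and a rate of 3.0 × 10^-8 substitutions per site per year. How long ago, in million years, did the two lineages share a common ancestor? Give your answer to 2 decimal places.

15.82

The sequences differ at 14 of 26 sites, so p = 14/26 ≈ 0.538462.
d = −(3/4) ln(1 − 4p/3) = −0.75 ln(1 − 0.717949) = −0.75 ln(0.282051)
  = −0.75 × (-1.265667) = 0.949250 substitutions/site.
Under a molecular clock d = 2μt, so t = d/(2μ) = 0.949250 / (2 × 3.0 × 10^-8) = 15.82 million years.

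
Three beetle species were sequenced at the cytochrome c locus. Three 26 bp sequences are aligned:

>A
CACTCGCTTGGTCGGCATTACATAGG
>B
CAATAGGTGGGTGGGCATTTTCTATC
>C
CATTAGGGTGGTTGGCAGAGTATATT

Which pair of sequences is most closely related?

A–B: 10/26 differ, p = 0.385, d = 0.539.
A–C: 11/26 differ, p = 0.423, d = 0.623.
B–C: 9/26 differ, p = 0.346, d = 0.464.
The smallest distance is between B and C.

B and C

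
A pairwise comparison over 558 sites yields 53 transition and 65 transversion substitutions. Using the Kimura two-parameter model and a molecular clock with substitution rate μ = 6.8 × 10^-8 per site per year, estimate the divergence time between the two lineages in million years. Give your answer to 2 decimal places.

1.83

P = 53/558 ≈ 0.094982 and Q = 65/558 ≈ 0.116487.
Under the Kimura two-parameter model, d = −½ ln(1 − 2P − Q) − ¼ ln(1 − 2Q).
1 − 2P − Q = 0.693549, giving −½ ln(0.693549) = 0.182967.
1 − 2Q = 0.767026, giving −¼ ln(0.767026) = 0.066309.
d = 0.182967 + 0.066309 = 0.249276.
Under a molecular clock d = 2μt, so t = d/(2μ) = 0.249276 / (2 × 6.8 × 10^-8) = 1.83 million years.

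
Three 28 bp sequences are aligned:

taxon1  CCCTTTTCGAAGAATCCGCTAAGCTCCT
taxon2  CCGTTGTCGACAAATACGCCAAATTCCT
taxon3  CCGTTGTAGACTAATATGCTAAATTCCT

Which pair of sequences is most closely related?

taxon1–taxon2: 8/28 differ, p = 0.286, d = 0.360.
taxon1–taxon3: 9/28 differ, p = 0.321, d = 0.420.
taxon2–taxon3: 4/28 differ, p = 0.143, d = 0.158.
The smallest distance is between taxon2 and taxon3.

taxon2 and taxon3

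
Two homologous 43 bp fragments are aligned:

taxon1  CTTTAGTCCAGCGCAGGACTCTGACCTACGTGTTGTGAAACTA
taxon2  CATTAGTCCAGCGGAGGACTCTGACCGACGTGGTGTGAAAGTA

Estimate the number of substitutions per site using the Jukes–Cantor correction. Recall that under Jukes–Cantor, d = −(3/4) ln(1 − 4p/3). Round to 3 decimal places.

0.126

The sequences differ at 5 of 43 sites (2, 14, 27, 33, 41), so p = 5/43 ≈ 0.116279.
d = −(3/4) ln(1 − 4p/3) = −0.75 ln(1 − 0.155039) = −0.75 ln(0.844961)
  = −0.75 × (-0.168465) = 0.126349 substitutions/site.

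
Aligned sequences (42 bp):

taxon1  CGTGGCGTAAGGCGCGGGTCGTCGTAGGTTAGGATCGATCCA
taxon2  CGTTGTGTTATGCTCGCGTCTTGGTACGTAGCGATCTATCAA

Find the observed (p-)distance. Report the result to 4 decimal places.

0.3333

The sequences differ at 14 of 42 positions.
p = 14/42 = 0.333333… ≈ 0.3333 (to 4 d.p.).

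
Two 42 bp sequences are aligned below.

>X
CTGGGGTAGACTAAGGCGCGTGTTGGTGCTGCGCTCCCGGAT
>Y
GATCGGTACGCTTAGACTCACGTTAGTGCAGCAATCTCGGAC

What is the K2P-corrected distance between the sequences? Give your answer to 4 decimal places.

0.5921

Of 42 sites, 8 differences are transitions and 9 are transversions, so P = 8/42 ≈ 0.190476 and Q = 9/42 ≈ 0.214286.
Under the Kimura two-parameter model, d = −½ ln(1 − 2P − Q) − ¼ ln(1 − 2Q).
1 − 2P − Q = 0.404762, giving −½ ln(0.404762) = 0.452228.
1 − 2Q = 0.571428, giving −¼ ln(0.571428) = 0.139904.
d = 0.452228 + 0.139904 = 0.592132.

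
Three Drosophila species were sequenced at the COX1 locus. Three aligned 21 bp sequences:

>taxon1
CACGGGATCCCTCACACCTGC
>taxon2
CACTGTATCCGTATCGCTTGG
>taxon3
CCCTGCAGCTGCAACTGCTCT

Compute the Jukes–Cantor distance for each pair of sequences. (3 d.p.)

d(taxon1,taxon2) = 0.532, d(taxon1,taxon3) = 1.076, d(taxon2,taxon3) = 0.899

taxon1–taxon2: 8/21 sites differ → p ≈ 0.380952, d = −0.75 ln(1 − 0.507936) = 0.531860 ≈ 0.532.
taxon1–taxon3: 12/21 sites differ → p ≈ 0.571429, d = −0.75 ln(1 − 0.761905) = 1.076314 ≈ 1.076.
taxon2–taxon3: 11/21 sites differ → p ≈ 0.52381, d = −0.75 ln(1 − 0.698413) = 0.899023 ≈ 0.899.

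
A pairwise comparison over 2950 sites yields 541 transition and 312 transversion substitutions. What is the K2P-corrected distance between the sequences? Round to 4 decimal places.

P = 541/2950 ≈ 0.18339 and Q = 312/2950 ≈ 0.105763.
Under the Kimura two-parameter model, d = −½ ln(1 − 2P − Q) − ¼ ln(1 − 2Q).
1 − 2P − Q = 0.527457, giving −½ ln(0.527457) = 0.319844.
1 − 2Q = 0.788474, giving −¼ ln(0.788474) = 0.059414.
d = 0.319844 + 0.059414 = 0.379258.

0.3793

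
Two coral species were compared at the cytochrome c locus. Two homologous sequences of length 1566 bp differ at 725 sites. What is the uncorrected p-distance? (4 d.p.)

p = 725/1566 = 0.462962… ≈ 0.4630 (to 4 d.p.).

0.4630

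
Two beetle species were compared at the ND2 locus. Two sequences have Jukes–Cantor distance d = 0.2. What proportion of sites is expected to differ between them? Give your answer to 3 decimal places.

p = (3/4)(1 − e^(−4d/3)) = 0.75 × (1 − e^(-0.266667)) = 0.75 × (1 − 0.765928) = 0.175554.

0.176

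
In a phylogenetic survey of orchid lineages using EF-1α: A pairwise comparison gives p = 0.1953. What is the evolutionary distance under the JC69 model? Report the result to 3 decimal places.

d = −(3/4) ln(1 − 4p/3) = −0.75 ln(1 − 0.2604) = −0.75 ln(0.7396)
  = −0.75 × (-0.301646) = 0.226235 substitutions/site.

0.226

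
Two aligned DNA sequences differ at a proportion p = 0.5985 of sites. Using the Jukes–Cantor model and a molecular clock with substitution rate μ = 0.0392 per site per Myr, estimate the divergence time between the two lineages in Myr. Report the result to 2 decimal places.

d = −(3/4) ln(1 − 4p/3) = −0.75 ln(1 − 0.798) = −0.75 ln(0.202)
  = −0.75 × (-1.599488) = 1.199616 substitutions/site.
Under a molecular clock d = 2μt, so t = d/(2μ) = 1.199616 / (2 × 0.0392) = 15.30 Myr.

15.30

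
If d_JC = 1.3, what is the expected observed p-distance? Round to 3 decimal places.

p = (3/4)(1 − e^(−4d/3)) = 0.75 × (1 − e^(-1.733333)) = 0.75 × (1 − 0.176695) = 0.617479.

0.617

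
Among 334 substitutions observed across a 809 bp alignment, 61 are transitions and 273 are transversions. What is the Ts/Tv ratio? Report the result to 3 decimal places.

0.223

R = 61/273 = 0.223443… ≈ 0.223 (to 3 d.p.).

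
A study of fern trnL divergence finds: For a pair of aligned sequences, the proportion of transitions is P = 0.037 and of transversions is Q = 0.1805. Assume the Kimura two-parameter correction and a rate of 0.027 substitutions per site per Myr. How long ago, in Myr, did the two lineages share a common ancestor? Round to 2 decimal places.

4.79

Under the Kimura two-parameter model, d = −½ ln(1 − 2P − Q) − ¼ ln(1 − 2Q).
1 − 2P − Q = 0.7455, giving −½ ln(0.7455) = 0.146850.
1 − 2Q = 0.639, giving −¼ ln(0.639) = 0.111963.
d = 0.146850 + 0.111963 = 0.258813.
Under a molecular clock d = 2μt, so t = d/(2μ) = 0.258813 / (2 × 0.027) = 4.79 Myr.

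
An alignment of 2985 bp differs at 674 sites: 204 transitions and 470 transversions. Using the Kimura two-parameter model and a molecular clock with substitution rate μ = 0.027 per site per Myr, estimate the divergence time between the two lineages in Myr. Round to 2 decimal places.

4.98

P = 204/2985 ≈ 0.068342 and Q = 470/2985 ≈ 0.157454.
Under the Kimura two-parameter model, d = −½ ln(1 − 2P − Q) − ¼ ln(1 − 2Q).
1 − 2P − Q = 0.705862, giving −½ ln(0.705862) = 0.174168.
1 − 2Q = 0.685092, giving −¼ ln(0.685092) = 0.094551.
d = 0.174168 + 0.094551 = 0.268719.
Under a molecular clock d = 2μt, so t = d/(2μ) = 0.268719 / (2 × 0.027) = 4.98 Myr.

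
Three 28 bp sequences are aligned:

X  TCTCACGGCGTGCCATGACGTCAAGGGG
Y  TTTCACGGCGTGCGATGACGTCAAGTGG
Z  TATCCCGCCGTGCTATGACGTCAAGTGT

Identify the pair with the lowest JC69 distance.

X and Y

X–Y: 3/28 differ, p = 0.107, d = 0.116.
X–Z: 6/28 differ, p = 0.214, d = 0.252.
Y–Z: 5/28 differ, p = 0.179, d = 0.204.
The smallest distance is between X and Y.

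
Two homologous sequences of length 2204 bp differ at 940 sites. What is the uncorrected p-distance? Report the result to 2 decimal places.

p = 940/2204 = 0.426497… ≈ 0.43 (to 2 d.p.).

0.43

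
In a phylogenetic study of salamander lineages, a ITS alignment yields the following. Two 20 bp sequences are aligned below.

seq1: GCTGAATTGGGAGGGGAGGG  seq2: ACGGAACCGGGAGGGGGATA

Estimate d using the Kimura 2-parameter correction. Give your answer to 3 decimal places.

Of 20 sites, 6 differences are transitions and 2 are transversions, so P = 6/20 = 0.3 and Q = 2/20 = 0.1.
Under the Kimura two-parameter model, d = −½ ln(1 − 2P − Q) − ¼ ln(1 − 2Q).
1 − 2P − Q = 0.3, giving −½ ln(0.3) = 0.601986.
1 − 2Q = 0.8, giving −¼ ln(0.8) = 0.055786.
d = 0.601986 + 0.055786 = 0.657772.

0.658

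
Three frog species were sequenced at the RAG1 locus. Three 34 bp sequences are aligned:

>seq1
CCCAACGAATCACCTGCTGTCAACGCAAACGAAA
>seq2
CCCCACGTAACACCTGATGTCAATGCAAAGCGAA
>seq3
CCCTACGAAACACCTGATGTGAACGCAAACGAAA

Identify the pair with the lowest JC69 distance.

seq1–seq2: 8/34 differ, p = 0.235, d = 0.282.
seq1–seq3: 4/34 differ, p = 0.118, d = 0.128.
seq2–seq3: 7/34 differ, p = 0.206, d = 0.241.
The smallest distance is between seq1 and seq3.

seq1 and seq3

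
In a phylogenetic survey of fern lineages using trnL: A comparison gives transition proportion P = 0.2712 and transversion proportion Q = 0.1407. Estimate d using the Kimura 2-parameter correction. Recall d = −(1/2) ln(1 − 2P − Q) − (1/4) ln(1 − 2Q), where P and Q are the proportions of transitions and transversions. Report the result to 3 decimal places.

0.657

Under the Kimura two-parameter model, d = −½ ln(1 − 2P − Q) − ¼ ln(1 − 2Q).
1 − 2P − Q = 0.3169, giving −½ ln(0.3169) = 0.574585.
1 − 2Q = 0.7186, giving −¼ ln(0.7186) = 0.082613.
d = 0.574585 + 0.082613 = 0.657198.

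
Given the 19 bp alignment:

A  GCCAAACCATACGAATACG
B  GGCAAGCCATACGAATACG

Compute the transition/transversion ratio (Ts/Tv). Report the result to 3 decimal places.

Transitions are A↔G and C↔T; transversions are all other mismatches.
Transitions: 1. Transversions: 1.
R = 1/1 = 1.000.

1.000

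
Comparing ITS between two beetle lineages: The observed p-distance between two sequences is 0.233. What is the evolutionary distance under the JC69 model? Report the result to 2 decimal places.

d = −(3/4) ln(1 − 4p/3) = −0.75 ln(1 − 0.310667) = −0.75 ln(0.689333)
  = −0.75 × (-0.372031) = 0.279023 substitutions/site.

0.28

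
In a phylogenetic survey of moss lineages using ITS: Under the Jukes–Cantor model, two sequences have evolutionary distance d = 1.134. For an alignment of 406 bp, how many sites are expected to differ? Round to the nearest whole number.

Invert JC69: p = (3/4)(1 − e^(−4d/3)) = 0.75 × (1 − e^(-1.512)) = 0.75 × (1 − 0.220469) = 0.584648.
Expected differing sites = pL ≈ 0.584648 × 406 = 237.367088 ≈ 237.

237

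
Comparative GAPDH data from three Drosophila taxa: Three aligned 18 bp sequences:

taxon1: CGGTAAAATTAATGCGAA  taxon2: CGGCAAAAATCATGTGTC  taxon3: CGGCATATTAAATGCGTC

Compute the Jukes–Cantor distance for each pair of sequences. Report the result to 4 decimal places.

taxon1–taxon2: 6/18 sites differ → p ≈ 0.333333, d = −0.75 ln(1 − 0.444444) = 0.440839 ≈ 0.4408.
taxon1–taxon3: 6/18 sites differ → p ≈ 0.333333, d = −0.75 ln(1 − 0.444444) = 0.440839 ≈ 0.4408.
taxon2–taxon3: 6/18 sites differ → p ≈ 0.333333, d = −0.75 ln(1 − 0.444444) = 0.440839 ≈ 0.4408.

d(taxon1,taxon2) = 0.4408, d(taxon1,taxon3) = 0.4408, d(taxon2,taxon3) = 0.4408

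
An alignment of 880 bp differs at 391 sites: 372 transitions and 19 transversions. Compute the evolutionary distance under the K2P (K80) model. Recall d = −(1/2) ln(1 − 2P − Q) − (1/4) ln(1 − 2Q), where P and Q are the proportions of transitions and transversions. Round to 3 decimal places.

P = 372/880 ≈ 0.422727 and Q = 19/880 ≈ 0.021591.
Under the Kimura two-parameter model, d = −½ ln(1 − 2P − Q) − ¼ ln(1 − 2Q).
1 − 2P − Q = 0.132955, giving −½ ln(0.132955) = 1.008872.
1 − 2Q = 0.956818, giving −¼ ln(0.956818) = 0.011036.
d = 1.008872 + 0.011036 = 1.019908.

1.020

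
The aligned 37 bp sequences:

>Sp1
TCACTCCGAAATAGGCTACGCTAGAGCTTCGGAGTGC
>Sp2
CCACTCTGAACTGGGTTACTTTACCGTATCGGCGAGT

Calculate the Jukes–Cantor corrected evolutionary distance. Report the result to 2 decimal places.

The sequences differ at 14 of 37 sites, so p = 14/37 ≈ 0.378378.
d = −(3/4) ln(1 − 4p/3) = −0.75 ln(1 − 0.504504) = −0.75 ln(0.495496)
  = −0.75 × (-0.702196) = 0.526647 substitutions/site.

0.53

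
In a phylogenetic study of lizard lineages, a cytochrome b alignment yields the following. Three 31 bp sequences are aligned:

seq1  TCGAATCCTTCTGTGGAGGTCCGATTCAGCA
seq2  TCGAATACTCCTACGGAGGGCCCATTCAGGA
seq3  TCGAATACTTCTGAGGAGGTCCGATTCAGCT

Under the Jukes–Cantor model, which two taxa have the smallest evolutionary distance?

seq1–seq2: 7/31 differ, p = 0.226, d = 0.269.
seq1–seq3: 3/31 differ, p = 0.097, d = 0.104.
seq2–seq3: 7/31 differ, p = 0.226, d = 0.269.
The smallest distance is between seq1 and seq3.

seq1 and seq3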